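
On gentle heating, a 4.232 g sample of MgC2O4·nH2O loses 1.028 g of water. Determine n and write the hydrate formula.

Mass of anhydrous MgC2O4 = 4.232 − 1.028 = 3.204 g
mol H2O = 1.028 / 18.02 = 0.05705
Molar mass of MgC2O4 = 112.33 g/mol → mol MgC2O4 = 3.204 / 112.33 = 0.02852
n = 0.05705 / 0.02852 = 2.00 ≈ 2 → MgC2O4·2H2O

MgC2O4·2H2O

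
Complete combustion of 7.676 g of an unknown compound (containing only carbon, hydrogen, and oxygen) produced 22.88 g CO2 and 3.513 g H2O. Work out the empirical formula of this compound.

mol C = 22.88 / 44.01 = 0.5199; mass C = 0.5199 × 12.01 = 6.244 g
mol H = 2 × (3.513 / 18.02) = 0.3899; mass H = 0.3899 × 1.008 = 0.3930 g
mass O = 7.676 − (6.637) = 1.039 g → mol O = 0.06495
Smallest is O at 0.06495 mol; normalising gives C 8.004, H 6.003, O 1.000
≈ 8:6:1 → C8H6O

C8H6O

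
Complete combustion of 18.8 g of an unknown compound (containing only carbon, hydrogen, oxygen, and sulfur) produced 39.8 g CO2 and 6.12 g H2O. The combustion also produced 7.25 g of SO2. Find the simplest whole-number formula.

mol C = 39.8 / 44.01 = 0.9043; mass C = 0.9043 × 12.01 = 10.86 g
mol H = 2 × (6.12 / 18.02) = 0.6792; mass H = 0.6792 × 1.008 = 0.6847 g
mol S = 7.25 / 64.07 = 0.1132; mass S = 3.629 g
mass O = 18.8 − (15.17) = 3.625 g → mol O = 0.2266
Divide by the smallest (0.1132 mol S): C 7.992, H 6.003, O 2.002, S 1.000
≈ 8:6:2:1 → C8H6O2S

C8H6O2S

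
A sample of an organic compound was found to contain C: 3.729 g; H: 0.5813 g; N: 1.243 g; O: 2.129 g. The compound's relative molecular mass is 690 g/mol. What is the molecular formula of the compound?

C28H52N8O12

C: 3.729 g ÷ 12.01 g/mol = 0.3105 mol
H: 0.5813 g ÷ 1.008 g/mol = 0.5767 mol
N: 1.243 g ÷ 14.01 g/mol = 0.08872 mol
O: 2.129 g ÷ 16.00 g/mol = 0.1331 mol
Divide by the smallest (0.08872 mol N): C 3.500, H 6.500, N 1.000, O 1.500
Multiply by 2: C 7.00, H 13.00, N 2.00, O 3.00 → C7H13N2O3
Empirical-formula mass = 173.19 g/mol
n = 690 / 173.19 = 3.98 ≈ 4
Molecular formula = (C7H13N2O3)×4 = C28H52N8O12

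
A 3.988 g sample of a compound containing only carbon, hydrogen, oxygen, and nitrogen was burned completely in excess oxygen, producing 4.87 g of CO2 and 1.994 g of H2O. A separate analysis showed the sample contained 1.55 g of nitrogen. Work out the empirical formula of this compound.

mol C = 4.87 / 44.01 = 0.1107; mass C = 0.1107 × 12.01 = 1.329 g
mol H = 2 × (1.994 / 18.02) = 0.2213; mass H = 0.2213 × 1.008 = 0.2231 g
mol N = 1.55 / 14.01 = 0.1106
mass O = 3.988 − (3.102) = 0.8859 g → mol O = 0.05537
Divide by the smallest (0.05537 mol O): C 1.998, H 3.997, N 1.998, O 1.000
→ C2H4N2O

C2H4N2O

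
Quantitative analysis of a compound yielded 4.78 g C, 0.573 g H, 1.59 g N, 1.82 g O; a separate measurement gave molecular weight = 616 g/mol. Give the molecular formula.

n(C) = 4.78/12.01 = 0.398, n(H) = 0.573/1.008 = 0.5685, n(N) = 1.59/14.01 = 0.1135, n(O) = 1.82/16.00 = 0.1138
Ratios (÷ 0.1135): C 3.507, H 5.009, N 1.000, O 1.002
Scaling by 2: C 7.01, H 10.02, N 2.00, O 2.00 → C7H10N2O2
Empirical-formula mass = 154.17 g/mol
n = 616 / 154.17 = 4.00 ≈ 4
Molecular formula = (C7H10N2O2)×4 = C28H40N8O8

C28H40N8O8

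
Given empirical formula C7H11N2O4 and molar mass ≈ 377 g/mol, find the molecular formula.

Empirical-formula mass = 187.18 g/mol
n = 377 / 187.18 = 2.01 ≈ 2
Molecular formula = (C7H11N2O4)2 = C14H22N4O8

C14H22N4O8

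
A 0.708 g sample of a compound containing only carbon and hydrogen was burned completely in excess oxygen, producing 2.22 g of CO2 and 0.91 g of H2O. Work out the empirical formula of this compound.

mol C = 2.22 / 44.01 = 0.05044; mass C = 0.05044 × 12.01 = 0.6058 g
mol H = 2 × (0.91 / 18.02) = 0.1010; mass H = 0.1010 × 1.008 = 0.1018 g
Divide by the smallest (0.05044 mol C): C 1.000, H 2.002
Ratio ≈ 1:2, so the empirical formula is CH2

CH2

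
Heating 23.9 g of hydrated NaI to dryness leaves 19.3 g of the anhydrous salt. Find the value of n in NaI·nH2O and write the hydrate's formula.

NaI·2H2O

Mass of water lost = 23.9 − 19.3 = 4.6 g → 4.6 / 18.02 = 0.2553 mol H2O
Molar mass of NaI = 149.89 g/mol → mol NaI = 19.3 / 149.89 = 0.1288
n = 0.2553 / 0.1288 = 1.98 ≈ 2 → NaI·2H2O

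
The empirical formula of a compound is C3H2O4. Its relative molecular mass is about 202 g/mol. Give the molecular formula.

Empirical-formula mass = 102.05 g/mol
n = 202 / 102.05 = 1.98 ≈ 2
Molecular formula = (C3H2O4)2 = C6H4O8

C6H4O8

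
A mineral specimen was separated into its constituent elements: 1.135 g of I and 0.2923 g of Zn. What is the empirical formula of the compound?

I2Zn

I: 1.135 g ÷ 126.90 g/mol = 0.008944 mol
Zn: 0.2923 g ÷ 65.38 g/mol = 0.004471 mol
Ratios (÷ 0.004471): I 2.001, Zn 1.000
→ I2Zn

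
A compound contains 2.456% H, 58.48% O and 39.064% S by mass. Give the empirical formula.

Assume 100 g: 2.456 g H, 58.48 g O, 39.064 g S.
H: 2.456 g ÷ 1.008 g/mol = 2.437 mol
O: 58.48 g ÷ 16.00 g/mol = 3.655 mol
S: 39.064 g ÷ 32.07 g/mol = 1.218 mol
Smallest is S at 1.218 mol; normalising gives H 2.000, O 3.001, S 1.000
→ H2O3S

H2O3S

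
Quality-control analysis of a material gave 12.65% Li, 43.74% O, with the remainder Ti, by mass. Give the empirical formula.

Assume 100 g: 12.65 g Li, 43.74 g O, 43.61 g Ti.
Moles — Li: 12.65 / 6.94 = 1.823 mol; O: 43.74 / 16.00 = 2.734 mol; Ti: 43.61 / 47.87 = 0.911 mol
Smallest is Ti at 0.911 mol; normalising gives Li 2.001, O 3.001, Ti 1.000
≈ 2:3:1 → Li2O3Ti

Li2O3Ti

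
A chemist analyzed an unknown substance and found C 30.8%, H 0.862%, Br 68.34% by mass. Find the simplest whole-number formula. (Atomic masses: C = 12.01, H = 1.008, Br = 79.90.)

C3HBr

Assume 100 g: 30.8 g C, 0.862 g H, 68.34 g Br.
n(C) = 30.8/12.01 = 2.565, n(H) = 0.862/1.008 = 0.8552, n(Br) = 68.34/79.90 = 0.8553
Smallest is H at 0.8552 mol; normalising gives C 2.999, H 1.000, Br 1.000
→ C3HBr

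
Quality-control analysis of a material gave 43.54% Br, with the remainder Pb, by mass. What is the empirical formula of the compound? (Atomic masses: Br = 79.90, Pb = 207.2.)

Assume 100 g: 43.54 g Br, 56.46 g Pb.
Br: 43.54 g ÷ 79.90 g/mol = 0.5449 mol
Pb: 56.46 g ÷ 207.2 g/mol = 0.2725 mol
Divide by the smallest (0.2725 mol Pb): Br 2.000, Pb 1.000
→ Br2Pb

Br2Pb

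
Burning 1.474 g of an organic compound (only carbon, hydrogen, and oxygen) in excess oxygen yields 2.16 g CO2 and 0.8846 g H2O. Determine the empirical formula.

mol C = 2.16 / 44.01 = 0.04908; mass C = 0.04908 × 12.01 = 0.5894 g
mol H = 2 × (0.8846 / 18.02) = 0.09818; mass H = 0.09818 × 1.008 = 0.09897 g
mass O = 1.474 − (0.6884) = 0.7856 g → mol O = 0.04910
Smallest is C at 0.04908 mol; normalising gives C 1.000, H 2.000, O 1.000
Ratio ≈ 1:2:1, so the empirical formula is CH2O

CH2O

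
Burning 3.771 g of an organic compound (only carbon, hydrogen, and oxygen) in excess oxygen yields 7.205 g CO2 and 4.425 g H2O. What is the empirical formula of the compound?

mol C = 7.205 / 44.01 = 0.1637; mass C = 0.1637 × 12.01 = 1.966 g
mol H = 2 × (4.425 / 18.02) = 0.4911; mass H = 0.4911 × 1.008 = 0.4950 g
mass O = 3.771 − (2.461) = 1.310 g → mol O = 0.08186
Smallest is O at 0.08186 mol; normalising gives C 2.000, H 6.000, O 1.000
≈ 2:6:1 → C2H6O

C2H6O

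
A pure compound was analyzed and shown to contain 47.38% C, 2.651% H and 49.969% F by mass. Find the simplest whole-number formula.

Assume 100 g: 47.38 g C, 2.651 g H, 49.969 g F.
n(C) = 47.38/12.01 = 3.945, n(H) = 2.651/1.008 = 2.63, n(F) = 49.969/19.00 = 2.63
Ratios (÷ 2.63): C 1.500, H 1.000, F 1.000
Multiply by 2: C 3.00, H 2.00, F 2.00 → C3H2F2

C3H2F2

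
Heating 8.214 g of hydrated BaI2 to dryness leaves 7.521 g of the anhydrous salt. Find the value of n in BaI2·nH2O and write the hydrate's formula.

Mass of water lost = 8.214 − 7.521 = 0.693 g → 0.693 / 18.02 = 0.03846 mol H2O
Molar mass of BaI2 = 391.13 g/mol → mol BaI2 = 7.521 / 391.13 = 0.01923
n = 0.03846 / 0.01923 = 2.00 ≈ 2 → BaI2·2H2O

BaI2·2H2O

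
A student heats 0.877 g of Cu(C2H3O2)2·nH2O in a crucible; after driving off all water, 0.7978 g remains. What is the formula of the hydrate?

Cu(C2H3O2)2·H2O

Mass of water lost = 0.877 − 0.7978 = 0.0792 g → 0.0792 / 18.02 = 0.004395 mol H2O
Molar mass of Cu(C2H3O2)2 = 181.64 g/mol → mol Cu(C2H3O2)2 = 0.7978 / 181.64 = 0.004392
n = 0.004395 / 0.004392 = 1.00 ≈ 1 → Cu(C2H3O2)2·H2O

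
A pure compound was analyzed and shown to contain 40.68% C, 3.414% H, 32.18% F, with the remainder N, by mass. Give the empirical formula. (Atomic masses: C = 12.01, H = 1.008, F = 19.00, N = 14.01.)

C2H2FN

Assume 100 g: 40.68 g C, 3.414 g H, 32.18 g F, 23.726 g N.
C: 40.68 g ÷ 12.01 g/mol = 3.387 mol
H: 3.414 g ÷ 1.008 g/mol = 3.387 mol
F: 32.18 g ÷ 19.00 g/mol = 1.694 mol
N: 23.726 g ÷ 14.01 g/mol = 1.694 mol
Ratios (÷ 1.694): C 2.000, H 2.000, F 1.000, N 1.000
→ C2H2FN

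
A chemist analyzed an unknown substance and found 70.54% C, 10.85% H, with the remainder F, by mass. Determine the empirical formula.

Assume 100 g: 70.54 g C, 10.85 g H, 18.61 g F.
C: 70.54 g ÷ 12.01 g/mol = 5.873 mol
H: 10.85 g ÷ 1.008 g/mol = 10.76 mol
F: 18.61 g ÷ 19.00 g/mol = 0.9795 mol
Smallest is F at 0.9795 mol; normalising gives C 5.997, H 10.989, F 1.000
→ C6H11F

C6H11F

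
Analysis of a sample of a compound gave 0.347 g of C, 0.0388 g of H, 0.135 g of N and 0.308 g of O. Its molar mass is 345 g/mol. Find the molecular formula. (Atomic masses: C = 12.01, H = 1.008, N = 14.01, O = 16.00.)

C: 0.347 g ÷ 12.01 g/mol = 0.02889 mol
H: 0.0388 g ÷ 1.008 g/mol = 0.03849 mol
N: 0.135 g ÷ 14.01 g/mol = 0.009636 mol
O: 0.308 g ÷ 16.00 g/mol = 0.01925 mol
Divide by the smallest (0.009636 mol N): C 2.998, H 3.995, N 1.000, O 1.998
→ C3H4NO2
Empirical-formula mass = 86.07 g/mol
n = 345 / 86.07 = 4.01 ≈ 4
Molecular formula = (C3H4NO2)×4 = C12H16N4O8

C12H16N4O8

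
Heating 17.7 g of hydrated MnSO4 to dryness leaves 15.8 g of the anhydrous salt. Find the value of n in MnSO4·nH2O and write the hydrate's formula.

Mass of water lost = 17.7 − 15.8 = 1.9 g → 1.9 / 18.02 = 0.1054 mol H2O
Molar mass of MnSO4 = 151.01 g/mol → mol MnSO4 = 15.8 / 151.01 = 0.1046
n = 0.1054 / 0.1046 = 1.01 ≈ 1 → MnSO4·H2O

MnSO4·H2O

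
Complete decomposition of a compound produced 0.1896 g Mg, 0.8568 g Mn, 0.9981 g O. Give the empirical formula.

MgMn2O8

Mg: 0.1896 g ÷ 24.31 g/mol = 0.007799 mol
Mn: 0.8568 g ÷ 54.94 g/mol = 0.0156 mol
O: 0.9981 g ÷ 16.00 g/mol = 0.06238 mol
Smallest is Mg at 0.007799 mol; normalising gives Mg 1.000, Mn 2.000, O 7.998
≈ 1:2:8 → MgMn2O8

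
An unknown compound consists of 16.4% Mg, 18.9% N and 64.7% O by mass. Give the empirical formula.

Assume 100 g: 16.4 g Mg, 18.9 g N, 64.7 g O.
n(Mg) = 16.4/24.31 = 0.6746, n(N) = 18.9/14.01 = 1.349, n(O) = 64.7/16.00 = 4.044
Divide by the smallest (0.6746 mol Mg): Mg 1.000, N 2.000, O 5.994
Ratio ≈ 1:2:6, so the empirical formula is MgN2O6

MgN2O6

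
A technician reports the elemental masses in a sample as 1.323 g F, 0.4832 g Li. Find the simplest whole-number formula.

n(F) = 1.323/19.00 = 0.06963, n(Li) = 0.4832/6.94 = 0.06963
Smallest is Li at 0.06963 mol; normalising gives F 1.000, Li 1.000
≈ 1:1 → FLi

FLi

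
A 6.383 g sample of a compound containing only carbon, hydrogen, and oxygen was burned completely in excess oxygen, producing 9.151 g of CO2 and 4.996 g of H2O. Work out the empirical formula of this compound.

C3H8O3

mol C = 9.151 / 44.01 = 0.2079; mass C = 0.2079 × 12.01 = 2.497 g
mol H = 2 × (4.996 / 18.02) = 0.5545; mass H = 0.5545 × 1.008 = 0.5589 g
mass O = 6.383 − (3.056) = 3.327 g → mol O = 0.2079
Ratios (÷ 0.2079): C 1.000, H 2.667, O 1.000
Scaling by 3: C 3.00, H 8.00, O 3.00 → C3H8O3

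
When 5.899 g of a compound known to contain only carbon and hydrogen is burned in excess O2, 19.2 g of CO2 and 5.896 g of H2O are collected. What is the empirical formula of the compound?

C2H3

mol C = 19.2 / 44.01 = 0.4363; mass C = 0.4363 × 12.01 = 5.240 g
mol H = 2 × (5.896 / 18.02) = 0.6544; mass H = 0.6544 × 1.008 = 0.6596 g
Divide by the smallest (0.4363 mol C): C 1.000, H 1.500
×2: C 2.00, H 3.00 → C2H3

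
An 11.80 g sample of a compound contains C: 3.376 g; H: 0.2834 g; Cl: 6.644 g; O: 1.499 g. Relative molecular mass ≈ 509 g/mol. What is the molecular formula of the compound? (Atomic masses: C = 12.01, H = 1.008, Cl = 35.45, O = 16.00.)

n(C) = 3.376/12.01 = 0.2811, n(H) = 0.2834/1.008 = 0.2812, n(Cl) = 6.644/35.45 = 0.1874, n(O) = 1.499/16.00 = 0.09369
Ratios (÷ 0.09369): C 3.000, H 3.001, Cl 2.000, O 1.000
≈ 3:3:2:1 → C3H3Cl2O
Empirical-formula mass = 125.95 g/mol
n = 509 / 125.95 = 4.04 ≈ 4
Molecular formula = (C3H3Cl2O)×4 = C12H12Cl8O4

C12H12Cl8O4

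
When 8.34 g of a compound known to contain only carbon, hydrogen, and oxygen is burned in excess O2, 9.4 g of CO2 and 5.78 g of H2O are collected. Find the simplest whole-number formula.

mol C = 9.4 / 44.01 = 0.2136; mass C = 0.2136 × 12.01 = 2.565 g
mol H = 2 × (5.78 / 18.02) = 0.6415; mass H = 0.6415 × 1.008 = 0.6466 g
mass O = 8.34 − (3.212) = 5.128 g → mol O = 0.3205
Divide by the smallest (0.2136 mol C): C 1.000, H 3.003, O 1.501
Scaling by 2: C 2.00, H 6.01, O 3.00 → C2H6O3

C2H6O3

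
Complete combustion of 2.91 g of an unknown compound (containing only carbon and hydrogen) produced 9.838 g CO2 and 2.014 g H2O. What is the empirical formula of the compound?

CH

mol C = 9.838 / 44.01 = 0.2235; mass C = 0.2235 × 12.01 = 2.685 g
mol H = 2 × (2.014 / 18.02) = 0.2235; mass H = 0.2235 × 1.008 = 0.2253 g
Ratios (÷ 0.2235): C 1.000, H 1.000
≈ 1:1 → CH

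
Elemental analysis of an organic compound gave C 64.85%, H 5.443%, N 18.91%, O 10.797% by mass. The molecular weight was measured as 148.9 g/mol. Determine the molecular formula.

C8H8N2O

Assume 100 g: 64.85 g C, 5.443 g H, 18.91 g N, 10.797 g O.
C: 64.85 g ÷ 12.01 g/mol = 5.4 mol
H: 5.443 g ÷ 1.008 g/mol = 5.4 mol
N: 18.91 g ÷ 14.01 g/mol = 1.35 mol
O: 10.797 g ÷ 16.00 g/mol = 0.6748 mol
Ratios (÷ 0.6748): C 8.002, H 8.002, N 2.000, O 1.000
Ratio ≈ 8:8:2:1, so the empirical formula is C8H8N2O
Empirical-formula mass = 148.16 g/mol
n = 148.9 / 148.16 = 1.00 ≈ 1
Molecular formula = empirical formula = C8H8N2O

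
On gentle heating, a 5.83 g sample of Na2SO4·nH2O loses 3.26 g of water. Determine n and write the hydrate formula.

Mass of anhydrous Na2SO4 = 5.83 − 3.26 = 2.57 g
mol H2O = 3.26 / 18.02 = 0.1809
Molar mass of Na2SO4 = 142.05 g/mol → mol Na2SO4 = 2.57 / 142.05 = 0.01809
n = 0.1809 / 0.01809 = 10.00 ≈ 10 → Na2SO4·10H2O

Na2SO4·10H2O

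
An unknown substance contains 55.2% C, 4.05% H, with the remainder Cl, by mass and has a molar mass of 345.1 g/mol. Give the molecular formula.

Assume 100 g: 55.2 g C, 4.05 g H, 40.75 g Cl.
C: 55.2 g ÷ 12.01 g/mol = 4.596 mol
H: 4.05 g ÷ 1.008 g/mol = 4.018 mol
Cl: 40.75 g ÷ 35.45 g/mol = 1.15 mol
Smallest is Cl at 1.15 mol; normalising gives C 3.998, H 3.495, Cl 1.000
Scaling by 2: C 8.00, H 6.99, Cl 2.00 → C8H7Cl2
Empirical-formula mass = 174.04 g/mol
n = 345.1 / 174.04 = 1.98 ≈ 2
Molecular formula = (C8H7Cl2)×2 = C16H14Cl4

C16H14Cl4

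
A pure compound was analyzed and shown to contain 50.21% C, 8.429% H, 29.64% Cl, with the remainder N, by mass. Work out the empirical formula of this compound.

Assume 100 g: 50.21 g C, 8.429 g H, 29.64 g Cl, 11.721 g N.
C: 50.21 g ÷ 12.01 g/mol = 4.181 mol
H: 8.429 g ÷ 1.008 g/mol = 8.362 mol
Cl: 29.64 g ÷ 35.45 g/mol = 0.8361 mol
N: 11.721 g ÷ 14.01 g/mol = 0.8366 mol
Divide by the smallest (0.8361 mol Cl): C 5.000, H 10.001, Cl 1.000, N 1.001
Ratio ≈ 5:10:1:1, so the empirical formula is C5H10ClN

C5H10ClN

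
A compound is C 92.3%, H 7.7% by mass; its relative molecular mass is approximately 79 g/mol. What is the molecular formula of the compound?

C6H6

Assume 100 g: 92.3 g C, 7.7 g H.
Moles — C: 92.3 / 12.01 = 7.685 mol; H: 7.7 / 1.008 = 7.639 mol
Divide by the smallest (7.639 mol H): C 1.006, H 1.000
Ratio ≈ 1:1, so the empirical formula is CH
Empirical-formula mass = 13.02 g/mol
n = 79 / 13.02 = 6.07 ≈ 6
Molecular formula = (CH)×6 = C6H6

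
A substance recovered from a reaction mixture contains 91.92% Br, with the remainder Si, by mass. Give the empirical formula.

Assume 100 g: 91.92 g Br, 8.08 g Si.
Moles — Br: 91.92 / 79.90 = 1.15 mol; Si: 8.08 / 28.09 = 0.2876 mol
Ratios (÷ 0.2876): Br 3.999, Si 1.000
≈ 4:1 → Br4Si

Br4Si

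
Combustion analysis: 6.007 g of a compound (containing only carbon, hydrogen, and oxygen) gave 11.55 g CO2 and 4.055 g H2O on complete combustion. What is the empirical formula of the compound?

mol C = 11.55 / 44.01 = 0.2624; mass C = 0.2624 × 12.01 = 3.152 g
mol H = 2 × (4.055 / 18.02) = 0.4501; mass H = 0.4501 × 1.008 = 0.4537 g
mass O = 6.007 − (3.606) = 2.401 g → mol O = 0.1501
Divide by the smallest (0.1501 mol O): C 1.749, H 2.999, O 1.000
Multiply by 4: C 6.99, H 11.99, O 4.00 → C7H12O4

C7H12O4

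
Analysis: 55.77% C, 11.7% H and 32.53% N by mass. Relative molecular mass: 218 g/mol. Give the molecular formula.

C10H25N5

Assume 100 g: 55.77 g C, 11.7 g H, 32.53 g N.
C: 55.77 g ÷ 12.01 g/mol = 4.644 mol
H: 11.7 g ÷ 1.008 g/mol = 11.61 mol
N: 32.53 g ÷ 14.01 g/mol = 2.322 mol
Divide by the smallest (2.322 mol N): C 2.000, H 4.999, N 1.000
→ C2H5N
Empirical-formula mass = 43.07 g/mol
n = 218 / 43.07 = 5.06 ≈ 5
Molecular formula = (C2H5N)×5 = C10H25N5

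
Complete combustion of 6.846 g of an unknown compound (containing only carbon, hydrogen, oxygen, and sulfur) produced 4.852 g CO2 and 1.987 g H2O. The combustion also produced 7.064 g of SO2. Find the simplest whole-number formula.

CH2OS

mol C = 4.852 / 44.01 = 0.1102; mass C = 0.1102 × 12.01 = 1.324 g
mol H = 2 × (1.987 / 18.02) = 0.2205; mass H = 0.2205 × 1.008 = 0.2223 g
mol S = 7.064 / 64.07 = 0.1103; mass S = 3.536 g
mass O = 6.846 − (5.082) = 1.764 g → mol O = 0.1102
Ratios (÷ 0.1102): C 1.000, H 2.001, O 1.000, S 1.000
→ CH2OS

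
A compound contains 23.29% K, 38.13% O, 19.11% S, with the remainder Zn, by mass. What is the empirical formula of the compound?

K2O8S2Zn

Assume 100 g: 23.29 g K, 38.13 g O, 19.11 g S, 19.47 g Zn.
K: 23.29 g ÷ 39.10 g/mol = 0.5957 mol
O: 38.13 g ÷ 16.00 g/mol = 2.383 mol
S: 19.11 g ÷ 32.07 g/mol = 0.5959 mol
Zn: 19.47 g ÷ 65.38 g/mol = 0.2978 mol
Divide by the smallest (0.2978 mol Zn): K 2.000, O 8.003, S 2.001, Zn 1.000
Ratio ≈ 2:8:2:1, so the empirical formula is K2O8S2Zn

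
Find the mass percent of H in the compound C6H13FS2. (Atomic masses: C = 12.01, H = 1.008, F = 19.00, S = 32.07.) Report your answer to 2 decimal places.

Molar mass = 6(12.01) + 13(1.008) + 1(19.00) + 2(32.07) = 168.304 g/mol
Mass of H per mole = 13 × 1.008 = 13.104 g
% H = 13.104 / 168.304 × 100 = 7.79%

7.79%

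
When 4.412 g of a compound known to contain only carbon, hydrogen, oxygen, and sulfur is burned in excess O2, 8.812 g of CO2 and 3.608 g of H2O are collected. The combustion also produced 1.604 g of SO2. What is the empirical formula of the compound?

mol C = 8.812 / 44.01 = 0.2002; mass C = 0.2002 × 12.01 = 2.405 g
mol H = 2 × (3.608 / 18.02) = 0.4004; mass H = 0.4004 × 1.008 = 0.4036 g
mol S = 1.604 / 64.07 = 0.02504; mass S = 0.8029 g
mass O = 4.412 − (3.611) = 0.8007 g → mol O = 0.05005
Ratios (÷ 0.02504): C 7.998, H 15.995, O 1.999, S 1.000
→ C8H16O2S

C8H16O2S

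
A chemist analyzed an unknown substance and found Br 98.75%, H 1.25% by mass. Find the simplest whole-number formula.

Assume 100 g: 98.75 g Br, 1.25 g H.
n(Br) = 98.75/79.90 = 1.236, n(H) = 1.25/1.008 = 1.24
Smallest is Br at 1.236 mol; normalising gives Br 1.000, H 1.003
Ratio ≈ 1:1, so the empirical formula is BrH

BrH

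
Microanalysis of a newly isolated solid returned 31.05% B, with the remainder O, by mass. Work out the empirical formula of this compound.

Assume 100 g: 31.05 g B, 68.95 g O.
n(B) = 31.05/10.81 = 2.872, n(O) = 68.95/16.00 = 4.309
Ratios (÷ 2.872): B 1.000, O 1.500
×2: B 2.00, O 3.00 → B2O3

B2O3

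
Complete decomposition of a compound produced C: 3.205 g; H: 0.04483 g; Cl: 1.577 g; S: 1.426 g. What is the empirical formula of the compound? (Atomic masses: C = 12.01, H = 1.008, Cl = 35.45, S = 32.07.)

C6HClS

C: 3.205 g ÷ 12.01 g/mol = 0.2669 mol
H: 0.04483 g ÷ 1.008 g/mol = 0.04447 mol
Cl: 1.577 g ÷ 35.45 g/mol = 0.04449 mol
S: 1.426 g ÷ 32.07 g/mol = 0.04447 mol
Divide by the smallest (0.04447 mol S): C 6.002, H 1.000, Cl 1.000, S 1.000
Ratio ≈ 6:1:1:1, so the empirical formula is C6HClS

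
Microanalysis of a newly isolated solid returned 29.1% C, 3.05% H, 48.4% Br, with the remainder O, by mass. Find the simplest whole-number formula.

Assume 100 g: 29.1 g C, 3.05 g H, 48.4 g Br, 19.45 g O.
C: 29.1 g ÷ 12.01 g/mol = 2.423 mol
H: 3.05 g ÷ 1.008 g/mol = 3.026 mol
Br: 48.4 g ÷ 79.90 g/mol = 0.6058 mol
O: 19.45 g ÷ 16.00 g/mol = 1.216 mol
Divide by the smallest (0.6058 mol Br): C 4.000, H 4.995, Br 1.000, O 2.007
→ C4H5BrO2

C4H5BrO2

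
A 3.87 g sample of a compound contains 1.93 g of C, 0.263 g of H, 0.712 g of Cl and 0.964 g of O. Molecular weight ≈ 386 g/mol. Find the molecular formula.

C16H26Cl2O6

C: 1.93 g ÷ 12.01 g/mol = 0.1607 mol
H: 0.263 g ÷ 1.008 g/mol = 0.2609 mol
Cl: 0.712 g ÷ 35.45 g/mol = 0.02008 mol
O: 0.964 g ÷ 16.00 g/mol = 0.06025 mol
Divide by the smallest (0.02008 mol Cl): C 8.001, H 12.991, Cl 1.000, O 3.000
→ C8H13ClO3
Empirical-formula mass = 192.63 g/mol
n = 386 / 192.63 = 2.00 ≈ 2
Molecular formula = (C8H13ClO3)×2 = C16H26Cl2O6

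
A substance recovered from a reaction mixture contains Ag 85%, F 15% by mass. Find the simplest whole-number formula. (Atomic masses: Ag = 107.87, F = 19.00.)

Assume 100 g: 85 g Ag, 15 g F.
Ag: 85 g ÷ 107.87 g/mol = 0.788 mol
F: 15 g ÷ 19.00 g/mol = 0.7895 mol
Ratios (÷ 0.788): Ag 1.000, F 1.002
Ratio ≈ 1:1, so the empirical formula is AgF

AgF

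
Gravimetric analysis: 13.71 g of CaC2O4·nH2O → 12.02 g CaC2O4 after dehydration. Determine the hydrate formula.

Mass of water lost = 13.71 − 12.02 = 1.69 g → 1.69 / 18.02 = 0.09378 mol H2O
Molar mass of CaC2O4 = 128.10 g/mol → mol CaC2O4 = 12.02 / 128.10 = 0.09383
n = 0.09378 / 0.09383 = 1.00 ≈ 1 → CaC2O4·H2O

CaC2O4·H2O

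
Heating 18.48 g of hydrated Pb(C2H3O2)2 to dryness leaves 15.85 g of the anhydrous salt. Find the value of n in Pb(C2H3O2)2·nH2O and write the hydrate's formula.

Pb(C2H3O2)2·3H2O

Mass of water lost = 18.48 − 15.85 = 2.63 g → 2.63 / 18.02 = 0.1459 mol H2O
Molar mass of Pb(C2H3O2)2 = 325.29 g/mol → mol Pb(C2H3O2)2 = 15.85 / 325.29 = 0.04873
n = 0.1459 / 0.04873 = 3.00 ≈ 3 → Pb(C2H3O2)2·3H2O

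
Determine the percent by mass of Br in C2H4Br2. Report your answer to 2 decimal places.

Molar mass = 2(12.01) + 4(1.008) + 2(79.90) = 187.852 g/mol
Mass of Br per mole = 2 × 79.90 = 159.800 g
% Br = 159.800 / 187.852 × 100 = 85.07%

85.07%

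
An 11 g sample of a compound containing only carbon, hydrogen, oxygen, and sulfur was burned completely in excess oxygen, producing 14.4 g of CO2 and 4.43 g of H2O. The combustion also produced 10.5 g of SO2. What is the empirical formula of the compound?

mol C = 14.4 / 44.01 = 0.3272; mass C = 0.3272 × 12.01 = 3.930 g
mol H = 2 × (4.43 / 18.02) = 0.4917; mass H = 0.4917 × 1.008 = 0.4956 g
mol S = 10.5 / 64.07 = 0.1639; mass S = 5.256 g
mass O = 11 − (9.681) = 1.319 g → mol O = 0.08244
Ratios (÷ 0.08244): C 3.969, H 5.964, O 1.000, S 1.988
Ratio ≈ 4:6:1:2, so the empirical formula is C4H6OS2

C4H6OS2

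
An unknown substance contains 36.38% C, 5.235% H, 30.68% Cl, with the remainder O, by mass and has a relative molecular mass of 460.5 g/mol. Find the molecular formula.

Assume 100 g: 36.38 g C, 5.235 g H, 30.68 g Cl, 27.705 g O.
Moles — C: 36.38 / 12.01 = 3.029 mol; H: 5.235 / 1.008 = 5.193 mol; Cl: 30.68 / 35.45 = 0.8654 mol; O: 27.705 / 16.00 = 1.732 mol
Divide by the smallest (0.8654 mol Cl): C 3.500, H 6.001, Cl 1.000, O 2.001
Scaling by 2: C 7.00, H 12.00, Cl 2.00, O 4.00 → C7H12Cl2O4
Empirical-formula mass = 231.07 g/mol
n = 460.5 / 231.07 = 1.99 ≈ 2
Molecular formula = (C7H12Cl2O4)×2 = C14H24Cl4O8

C14H24Cl4O8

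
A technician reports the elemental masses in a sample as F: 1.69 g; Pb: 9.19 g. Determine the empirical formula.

F: 1.69 g ÷ 19.00 g/mol = 0.08895 mol
Pb: 9.19 g ÷ 207.2 g/mol = 0.04435 mol
Smallest is Pb at 0.04435 mol; normalising gives F 2.005, Pb 1.000
→ F2Pb

F2Pb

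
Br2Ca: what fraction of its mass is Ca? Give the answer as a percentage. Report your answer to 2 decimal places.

Molar mass = 2(79.90) + 1(40.08) = 199.880 g/mol
Mass of Ca per mole = 1 × 40.08 = 40.080 g
% Ca = 40.080 / 199.880 × 100 = 20.05%

20.05%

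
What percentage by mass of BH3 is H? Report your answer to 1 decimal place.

Molar mass = 1(10.81) + 3(1.008) = 13.834 g/mol
Mass of H per mole = 3 × 1.008 = 3.024 g
% H = 3.024 / 13.834 × 100 = 21.9%

21.9%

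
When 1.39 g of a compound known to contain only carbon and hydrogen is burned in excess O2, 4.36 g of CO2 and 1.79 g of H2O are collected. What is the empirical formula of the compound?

CH2

mol C = 4.36 / 44.01 = 0.09907; mass C = 0.09907 × 12.01 = 1.190 g
mol H = 2 × (1.79 / 18.02) = 0.1987; mass H = 0.1987 × 1.008 = 0.2003 g
Divide by the smallest (0.09907 mol C): C 1.000, H 2.005
→ CH2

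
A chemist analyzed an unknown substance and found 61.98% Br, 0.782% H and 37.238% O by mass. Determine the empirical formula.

BrHO3

Assume 100 g: 61.98 g Br, 0.782 g H, 37.238 g O.
n(Br) = 61.98/79.90 = 0.7757, n(H) = 0.782/1.008 = 0.7758, n(O) = 37.238/16.00 = 2.327
Divide by the smallest (0.7757 mol Br): Br 1.000, H 1.000, O 3.000
→ BrHO3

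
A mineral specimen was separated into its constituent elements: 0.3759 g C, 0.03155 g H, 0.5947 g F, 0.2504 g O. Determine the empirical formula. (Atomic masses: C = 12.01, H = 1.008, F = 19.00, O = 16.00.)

C2H2F2O

C: 0.3759 g ÷ 12.01 g/mol = 0.0313 mol
H: 0.03155 g ÷ 1.008 g/mol = 0.0313 mol
F: 0.5947 g ÷ 19.00 g/mol = 0.0313 mol
O: 0.2504 g ÷ 16.00 g/mol = 0.01565 mol
Smallest is O at 0.01565 mol; normalising gives C 2.000, H 2.000, F 2.000, O 1.000
Ratio ≈ 2:2:2:1, so the empirical formula is C2H2F2O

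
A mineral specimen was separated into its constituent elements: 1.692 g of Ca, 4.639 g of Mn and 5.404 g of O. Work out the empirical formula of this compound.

CaMn2O8

Ca: 1.692 g ÷ 40.08 g/mol = 0.04222 mol
Mn: 4.639 g ÷ 54.94 g/mol = 0.08444 mol
O: 5.404 g ÷ 16.00 g/mol = 0.3377 mol
Smallest is Ca at 0.04222 mol; normalising gives Ca 1.000, Mn 2.000, O 8.001
→ CaMn2O8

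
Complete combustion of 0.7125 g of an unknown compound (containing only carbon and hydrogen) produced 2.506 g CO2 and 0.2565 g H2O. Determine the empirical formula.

mol C = 2.506 / 44.01 = 0.05694; mass C = 0.05694 × 12.01 = 0.6839 g
mol H = 2 × (0.2565 / 18.02) = 0.02847; mass H = 0.02847 × 1.008 = 0.02870 g
Smallest is H at 0.02847 mol; normalising gives C 2.000, H 1.000
≈ 2:1 → C2H

C2H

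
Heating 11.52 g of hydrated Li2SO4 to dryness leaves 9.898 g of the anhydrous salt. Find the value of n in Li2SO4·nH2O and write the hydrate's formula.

Li2SO4·H2O

Mass of water lost = 11.52 − 9.898 = 1.622 g → 1.622 / 18.02 = 0.09001 mol H2O
Molar mass of Li2SO4 = 109.95 g/mol → mol Li2SO4 = 9.898 / 109.95 = 0.09002
n = 0.09001 / 0.09002 = 1.00 ≈ 1 → Li2SO4·H2O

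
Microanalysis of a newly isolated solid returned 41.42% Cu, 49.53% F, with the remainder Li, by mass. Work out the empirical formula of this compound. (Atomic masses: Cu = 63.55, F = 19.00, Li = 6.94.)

CuF4Li2

Assume 100 g: 41.42 g Cu, 49.53 g F, 9.05 g Li.
Moles — Cu: 41.42 / 63.55 = 0.6518 mol; F: 49.53 / 19.00 = 2.607 mol; Li: 9.05 / 6.94 = 1.304 mol
Smallest is Cu at 0.6518 mol; normalising gives Cu 1.000, F 4.000, Li 2.001
≈ 1:4:2 → CuF4Li2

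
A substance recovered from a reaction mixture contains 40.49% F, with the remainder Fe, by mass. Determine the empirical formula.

F2Fe

Assume 100 g: 40.49 g F, 59.51 g Fe.
n(F) = 40.49/19.00 = 2.131, n(Fe) = 59.51/55.85 = 1.066
Smallest is Fe at 1.066 mol; normalising gives F 2.000, Fe 1.000
Ratio ≈ 2:1, so the empirical formula is F2Fe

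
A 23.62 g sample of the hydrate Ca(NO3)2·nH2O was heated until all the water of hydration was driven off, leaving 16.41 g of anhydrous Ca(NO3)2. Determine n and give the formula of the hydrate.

Mass of water lost = 23.62 − 16.41 = 7.21 g → 7.21 / 18.02 = 0.4001 mol H2O
Molar mass of Ca(NO3)2 = 164.10 g/mol → mol Ca(NO3)2 = 16.41 / 164.10 = 0.1
n = 0.4001 / 0.1 = 4.00 ≈ 4 → Ca(NO3)2·4H2O

Ca(NO3)2·4H2O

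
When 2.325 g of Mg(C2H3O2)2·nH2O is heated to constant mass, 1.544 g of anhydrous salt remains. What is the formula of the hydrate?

Mg(C2H3O2)2·4H2O

Mass of water lost = 2.325 − 1.544 = 0.781 g → 0.781 / 18.02 = 0.04334 mol H2O
Molar mass of Mg(C2H3O2)2 = 142.40 g/mol → mol Mg(C2H3O2)2 = 1.544 / 142.40 = 0.01084
n = 0.04334 / 0.01084 = 4.00 ≈ 4 → Mg(C2H3O2)2·4H2O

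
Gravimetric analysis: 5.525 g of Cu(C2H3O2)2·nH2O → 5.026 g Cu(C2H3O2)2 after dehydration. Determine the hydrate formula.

Mass of water lost = 5.525 − 5.026 = 0.499 g → 0.499 / 18.02 = 0.02769 mol H2O
Molar mass of Cu(C2H3O2)2 = 181.64 g/mol → mol Cu(C2H3O2)2 = 5.026 / 181.64 = 0.02767
n = 0.02769 / 0.02767 = 1.00 ≈ 1 → Cu(C2H3O2)2·H2O

Cu(C2H3O2)2·H2O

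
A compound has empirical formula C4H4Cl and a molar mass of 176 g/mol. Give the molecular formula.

C8H8Cl2

Empirical-formula mass = 87.52 g/mol
n = 176 / 87.52 = 2.01 ≈ 2
Molecular formula = (C4H4Cl)2 = C8H8Cl2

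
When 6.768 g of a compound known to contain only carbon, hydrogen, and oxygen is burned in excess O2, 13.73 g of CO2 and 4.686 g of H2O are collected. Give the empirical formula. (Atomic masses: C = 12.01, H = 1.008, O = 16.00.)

C6H10O3

mol C = 13.73 / 44.01 = 0.3120; mass C = 0.3120 × 12.01 = 3.747 g
mol H = 2 × (4.686 / 18.02) = 0.5201; mass H = 0.5201 × 1.008 = 0.5242 g
mass O = 6.768 − (4.271) = 2.497 g → mol O = 0.1561
Ratios (÷ 0.1561): C 1.999, H 3.333, O 1.000
Scaling by 3: C 6.00, H 10.00, O 3.00 → C6H10O3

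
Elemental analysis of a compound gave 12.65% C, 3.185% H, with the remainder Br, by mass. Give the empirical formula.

CH3Br

Assume 100 g: 12.65 g C, 3.185 g H, 84.165 g Br.
Moles — C: 12.65 / 12.01 = 1.053 mol; H: 3.185 / 1.008 = 3.16 mol; Br: 84.165 / 79.90 = 1.053 mol
Smallest is C at 1.053 mol; normalising gives C 1.000, H 3.000, Br 1.000
Ratio ≈ 1:3:1, so the empirical formula is CH3Br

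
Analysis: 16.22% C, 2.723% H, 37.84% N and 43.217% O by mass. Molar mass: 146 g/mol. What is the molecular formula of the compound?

Assume 100 g: 16.22 g C, 2.723 g H, 37.84 g N, 43.217 g O.
n(C) = 16.22/12.01 = 1.351, n(H) = 2.723/1.008 = 2.701, n(N) = 37.84/14.01 = 2.701, n(O) = 43.217/16.00 = 2.701
Smallest is C at 1.351 mol; normalising gives C 1.000, H 2.000, N 2.000, O 2.000
≈ 1:2:2:2 → CH2N2O2
Empirical-formula mass = 74.05 g/mol
n = 146 / 74.05 = 1.97 ≈ 2
Molecular formula = (CH2N2O2)×2 = C2H4N4O4

C2H4N4O4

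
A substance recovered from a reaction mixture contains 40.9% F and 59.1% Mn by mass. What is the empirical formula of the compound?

Assume 100 g: 40.9 g F, 59.1 g Mn.
F: 40.9 g ÷ 19.00 g/mol = 2.153 mol
Mn: 59.1 g ÷ 54.94 g/mol = 1.076 mol
Smallest is Mn at 1.076 mol; normalising gives F 2.001, Mn 1.000
Ratio ≈ 2:1, so the empirical formula is F2Mn

F2Mn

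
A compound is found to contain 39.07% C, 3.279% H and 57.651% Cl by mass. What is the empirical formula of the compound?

C2H2Cl

Assume 100 g: 39.07 g C, 3.279 g H, 57.651 g Cl.
n(C) = 39.07/12.01 = 3.253, n(H) = 3.279/1.008 = 3.253, n(Cl) = 57.651/35.45 = 1.626
Divide by the smallest (1.626 mol Cl): C 2.000, H 2.000, Cl 1.000
Ratio ≈ 2:2:1, so the empirical formula is C2H2Cl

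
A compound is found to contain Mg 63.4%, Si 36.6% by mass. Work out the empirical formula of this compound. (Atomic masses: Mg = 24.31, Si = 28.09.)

Assume 100 g: 63.4 g Mg, 36.6 g Si.
Moles — Mg: 63.4 / 24.31 = 2.608 mol; Si: 36.6 / 28.09 = 1.303 mol
Divide by the smallest (1.303 mol Si): Mg 2.002, Si 1.000
≈ 2:1 → Mg2Si

Mg2Si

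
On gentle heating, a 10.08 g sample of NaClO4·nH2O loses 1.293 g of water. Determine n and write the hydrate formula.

Mass of anhydrous NaClO4 = 10.08 − 1.293 = 8.787 g
mol H2O = 1.293 / 18.02 = 0.07175
Molar mass of NaClO4 = 122.44 g/mol → mol NaClO4 = 8.787 / 122.44 = 0.07177
n = 0.07175 / 0.07177 = 1.00 ≈ 1 → NaClO4·H2O

NaClO4·H2O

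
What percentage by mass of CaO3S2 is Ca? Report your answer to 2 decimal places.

Molar mass = 1(40.08) + 3(16.00) + 2(32.07) = 152.220 g/mol
Mass of Ca per mole = 1 × 40.08 = 40.080 g
% Ca = 40.080 / 152.220 × 100 = 26.33%

26.33%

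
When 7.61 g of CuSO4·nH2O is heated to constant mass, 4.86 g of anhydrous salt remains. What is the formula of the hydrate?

CuSO4·5H2O

Mass of water lost = 7.61 − 4.86 = 2.75 g → 2.75 / 18.02 = 0.1526 mol H2O
Molar mass of CuSO4 = 159.62 g/mol → mol CuSO4 = 4.86 / 159.62 = 0.03045
n = 0.1526 / 0.03045 = 5.01 ≈ 5 → CuSO4·5H2O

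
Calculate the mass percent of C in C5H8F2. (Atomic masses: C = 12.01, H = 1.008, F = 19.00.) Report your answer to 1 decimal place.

56.6%

Molar mass = 5(12.01) + 8(1.008) + 2(19.00) = 106.114 g/mol
Mass of C per mole = 5 × 12.01 = 60.050 g
% C = 60.050 / 106.114 × 100 = 56.6%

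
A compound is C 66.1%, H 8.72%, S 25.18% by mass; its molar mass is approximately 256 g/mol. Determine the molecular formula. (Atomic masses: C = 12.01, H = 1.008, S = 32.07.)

C14H22S2

Assume 100 g: 66.1 g C, 8.72 g H, 25.18 g S.
C: 66.1 g ÷ 12.01 g/mol = 5.504 mol
H: 8.72 g ÷ 1.008 g/mol = 8.651 mol
S: 25.18 g ÷ 32.07 g/mol = 0.7852 mol
Ratios (÷ 0.7852): C 7.010, H 11.018, S 1.000
≈ 7:11:1 → C7H11S
Empirical-formula mass = 127.23 g/mol
n = 256 / 127.23 = 2.01 ≈ 2
Molecular formula = (C7H11S)×2 = C14H22S2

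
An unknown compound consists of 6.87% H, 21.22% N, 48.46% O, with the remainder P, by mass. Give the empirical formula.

H9N2O4P

Assume 100 g: 6.87 g H, 21.22 g N, 48.46 g O, 23.45 g P.
n(H) = 6.87/1.008 = 6.815, n(N) = 21.22/14.01 = 1.515, n(O) = 48.46/16.00 = 3.029, n(P) = 23.45/30.97 = 0.7572
Smallest is P at 0.7572 mol; normalising gives H 9.001, N 2.000, O 4.000, P 1.000
≈ 9:2:4:1 → H9N2O4P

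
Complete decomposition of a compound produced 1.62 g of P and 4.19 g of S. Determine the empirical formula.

n(P) = 1.62/30.97 = 0.05231, n(S) = 4.19/32.07 = 0.1307
Smallest is P at 0.05231 mol; normalising gives P 1.000, S 2.498
×2: P 2.00, S 5.00 → P2S5

P2S5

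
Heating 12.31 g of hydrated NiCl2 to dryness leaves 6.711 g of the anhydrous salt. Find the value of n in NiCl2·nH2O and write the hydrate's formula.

NiCl2·6H2O

Mass of water lost = 12.31 − 6.711 = 5.599 g → 5.599 / 18.02 = 0.3107 mol H2O
Molar mass of NiCl2 = 129.59 g/mol → mol NiCl2 = 6.711 / 129.59 = 0.05179
n = 0.3107 / 0.05179 = 6.00 ≈ 6 → NiCl2·6H2O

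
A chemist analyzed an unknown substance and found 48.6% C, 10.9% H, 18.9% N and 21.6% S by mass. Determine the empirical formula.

Assume 100 g: 48.6 g C, 10.9 g H, 18.9 g N, 21.6 g S.
n(C) = 48.6/12.01 = 4.047, n(H) = 10.9/1.008 = 10.81, n(N) = 18.9/14.01 = 1.349, n(S) = 21.6/32.07 = 0.6735
Smallest is S at 0.6735 mol; normalising gives C 6.008, H 16.055, N 2.003, S 1.000
Ratio ≈ 6:16:2:1, so the empirical formula is C6H16N2S

C6H16N2S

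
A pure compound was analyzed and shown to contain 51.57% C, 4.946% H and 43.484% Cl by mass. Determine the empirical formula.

Assume 100 g: 51.57 g C, 4.946 g H, 43.484 g Cl.
C: 51.57 g ÷ 12.01 g/mol = 4.294 mol
H: 4.946 g ÷ 1.008 g/mol = 4.907 mol
Cl: 43.484 g ÷ 35.45 g/mol = 1.227 mol
Ratios (÷ 1.227): C 3.501, H 4.000, Cl 1.000
Multiply by 2: C 7.00, H 8.00, Cl 2.00 → C7H8Cl2

C7H8Cl2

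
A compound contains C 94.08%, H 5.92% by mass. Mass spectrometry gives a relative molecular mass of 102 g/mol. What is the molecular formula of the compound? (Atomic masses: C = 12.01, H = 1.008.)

C8H6

Assume 100 g: 94.08 g C, 5.92 g H.
n(C) = 94.08/12.01 = 7.833, n(H) = 5.92/1.008 = 5.873
Ratios (÷ 5.873): C 1.334, H 1.000
×3: C 4.00, H 3.00 → C4H3
Empirical-formula mass = 51.06 g/mol
n = 102 / 51.06 = 2.00 ≈ 2
Molecular formula = (C4H3)×2 = C8H6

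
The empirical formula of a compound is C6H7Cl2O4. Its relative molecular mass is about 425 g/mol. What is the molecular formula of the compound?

Empirical-formula mass = 214.02 g/mol
n = 425 / 214.02 = 1.99 ≈ 2
Molecular formula = (C6H7Cl2O4)2 = C12H14Cl4O8

C12H14Cl4O8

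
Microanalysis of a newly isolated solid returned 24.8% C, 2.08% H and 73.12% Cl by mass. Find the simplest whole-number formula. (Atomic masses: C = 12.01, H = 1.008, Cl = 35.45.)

CHCl

Assume 100 g: 24.8 g C, 2.08 g H, 73.12 g Cl.
C: 24.8 g ÷ 12.01 g/mol = 2.065 mol
H: 2.08 g ÷ 1.008 g/mol = 2.063 mol
Cl: 73.12 g ÷ 35.45 g/mol = 2.063 mol
Divide by the smallest (2.063 mol Cl): C 1.001, H 1.000, Cl 1.000
≈ 1:1:1 → CHCl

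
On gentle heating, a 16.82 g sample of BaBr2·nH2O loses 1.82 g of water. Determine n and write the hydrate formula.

BaBr2·2H2O

Mass of anhydrous BaBr2 = 16.82 − 1.82 = 15 g
mol H2O = 1.82 / 18.02 = 0.101
Molar mass of BaBr2 = 297.13 g/mol → mol BaBr2 = 15 / 297.13 = 0.05048
n = 0.101 / 0.05048 = 2.00 ≈ 2 → BaBr2·2H2O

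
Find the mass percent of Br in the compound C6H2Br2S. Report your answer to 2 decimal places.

60.09%

Molar mass = 6(12.01) + 2(1.008) + 2(79.90) + 1(32.07) = 265.946 g/mol
Mass of Br per mole = 2 × 79.90 = 159.800 g
% Br = 159.800 / 265.946 × 100 = 60.09%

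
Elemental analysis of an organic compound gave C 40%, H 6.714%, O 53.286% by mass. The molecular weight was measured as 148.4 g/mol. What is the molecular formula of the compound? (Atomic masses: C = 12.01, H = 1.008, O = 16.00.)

C5H10O5

Assume 100 g: 40 g C, 6.714 g H, 53.286 g O.
Moles — C: 40 / 12.01 = 3.331 mol; H: 6.714 / 1.008 = 6.661 mol; O: 53.286 / 16.00 = 3.33 mol
Ratios (÷ 3.33): C 1.000, H 2.000, O 1.000
→ CH2O
Empirical-formula mass = 30.03 g/mol
n = 148.4 / 30.03 = 4.94 ≈ 5
Molecular formula = (CH2O)×5 = C5H10O5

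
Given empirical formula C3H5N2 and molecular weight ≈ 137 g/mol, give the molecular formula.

C6H10N4

Empirical-formula mass = 69.09 g/mol
n = 137 / 69.09 = 1.98 ≈ 2
Molecular formula = (C3H5N2)2 = C6H10N4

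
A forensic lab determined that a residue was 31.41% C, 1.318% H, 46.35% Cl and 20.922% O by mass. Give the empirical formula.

C2HClO

Assume 100 g: 31.41 g C, 1.318 g H, 46.35 g Cl, 20.922 g O.
C: 31.41 g ÷ 12.01 g/mol = 2.615 mol
H: 1.318 g ÷ 1.008 g/mol = 1.308 mol
Cl: 46.35 g ÷ 35.45 g/mol = 1.307 mol
O: 20.922 g ÷ 16.00 g/mol = 1.308 mol
Ratios (÷ 1.307): C 2.000, H 1.000, Cl 1.000, O 1.000
Ratio ≈ 2:1:1:1, so the empirical formula is C2HClO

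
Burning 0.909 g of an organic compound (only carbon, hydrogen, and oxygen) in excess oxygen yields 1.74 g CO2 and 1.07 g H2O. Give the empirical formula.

C2H6O

mol C = 1.74 / 44.01 = 0.03954; mass C = 0.03954 × 12.01 = 0.4748 g
mol H = 2 × (1.07 / 18.02) = 0.1188; mass H = 0.1188 × 1.008 = 0.1197 g
mass O = 0.909 − (0.5945) = 0.3145 g → mol O = 0.01965
Ratios (÷ 0.01965): C 2.012, H 6.042, O 1.000
Ratio ≈ 2:6:1, so the empirical formula is C2H6O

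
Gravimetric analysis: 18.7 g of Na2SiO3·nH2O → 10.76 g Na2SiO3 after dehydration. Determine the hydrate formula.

Mass of water lost = 18.7 − 10.76 = 7.94 g → 7.94 / 18.02 = 0.4406 mol H2O
Molar mass of Na2SiO3 = 122.07 g/mol → mol Na2SiO3 = 10.76 / 122.07 = 0.08815
n = 0.4406 / 0.08815 = 5.00 ≈ 5 → Na2SiO3·5H2O

Na2SiO3·5H2O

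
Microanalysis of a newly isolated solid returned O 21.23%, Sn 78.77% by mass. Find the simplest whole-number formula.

Assume 100 g: 21.23 g O, 78.77 g Sn.
Moles — O: 21.23 / 16.00 = 1.327 mol; Sn: 78.77 / 118.71 = 0.6635 mol
Divide by the smallest (0.6635 mol Sn): O 2.000, Sn 1.000
Ratio ≈ 2:1, so the empirical formula is O2Sn

O2Sn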